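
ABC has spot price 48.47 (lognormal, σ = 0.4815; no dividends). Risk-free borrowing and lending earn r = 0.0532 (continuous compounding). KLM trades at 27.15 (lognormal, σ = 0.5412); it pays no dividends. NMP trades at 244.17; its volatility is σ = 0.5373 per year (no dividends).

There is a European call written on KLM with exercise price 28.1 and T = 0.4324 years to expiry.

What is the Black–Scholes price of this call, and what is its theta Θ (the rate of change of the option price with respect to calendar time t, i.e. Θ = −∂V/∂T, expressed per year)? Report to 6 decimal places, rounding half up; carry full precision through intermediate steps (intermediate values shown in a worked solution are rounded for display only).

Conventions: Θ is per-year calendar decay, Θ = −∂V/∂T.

price = 3.702792
Θ = -5.019012

σ√T = 0.5412·√0.4324 = 0.355878
d₁ = (ln(S/K) + (r+σ²/2)T) / (σ√T) = (ln(27.15/28.1) + (0.0532+0.5412²/2)·0.4324) / 0.355878 = (-0.034393 + 0.086328) / 0.355878 = 0.145937
d₂ = d₁ − σ√T = 0.145937 − 0.355878 = -0.209941
e^{−rT} = 0.977259
N(d₁) = 0.558014,  N(d₂) = 0.416857
Call price V = S·N(d₁) − K·e^{−rT}·N(d₂) = 15.150088 − 11.447296 = 3.702792
φ(d₁) = (1/√(2π))·e^{−d₁²/2} = 0.394717
Θ = −S·φ(d₁)·σ/(2√T) − r·K·e^{−rT}·N(d₂) = −4.410016 − 0.608996 = -5.019012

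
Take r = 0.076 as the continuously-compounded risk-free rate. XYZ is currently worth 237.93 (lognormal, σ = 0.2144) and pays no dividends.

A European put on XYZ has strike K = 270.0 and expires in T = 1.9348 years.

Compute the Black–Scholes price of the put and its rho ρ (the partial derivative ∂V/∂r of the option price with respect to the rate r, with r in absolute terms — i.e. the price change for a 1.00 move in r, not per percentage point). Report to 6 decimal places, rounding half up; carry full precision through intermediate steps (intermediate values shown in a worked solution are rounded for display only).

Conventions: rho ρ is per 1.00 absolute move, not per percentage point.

price = 25.556015
ρ = -239.864756

σ√T = 0.2144·√1.9348 = 0.298224
d₁ = (ln(S/K) + (r+σ²/2)T) / (σ√T) = (ln(237.93/270.0) + (0.076+0.2144²/2)·1.9348) / 0.298224 = (-0.126445 + 0.191514) / 0.298224 = 0.218185
d₂ = d₁ − σ√T = 0.218185 − 0.298224 = -0.080039
e^{−rT} = 0.863255
N(−d₁) = 0.413642,  N(−d₂) = 0.531897
Put price V = K·e^{−rT}·N(−d₂) − S·N(−d₁) = 123.973928 − 98.417913 = 25.556015
ρ = −K·T·e^{−rT}·N(−d₂) = -239.864756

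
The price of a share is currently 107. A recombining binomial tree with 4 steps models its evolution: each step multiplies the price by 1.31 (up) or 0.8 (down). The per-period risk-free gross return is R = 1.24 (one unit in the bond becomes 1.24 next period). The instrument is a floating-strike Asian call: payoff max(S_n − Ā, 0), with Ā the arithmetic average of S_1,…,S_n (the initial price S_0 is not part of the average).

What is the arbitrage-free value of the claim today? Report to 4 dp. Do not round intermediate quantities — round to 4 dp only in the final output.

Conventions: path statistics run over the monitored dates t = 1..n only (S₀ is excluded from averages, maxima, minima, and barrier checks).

No-arbitrage gives p* = (R−d)/(u−d) = 0.8627: enumerate every path, weight its payoff by its p*-probability, and discount by R^4.
Enumerate all 2^4 = 16 price paths (U = up ×1.31, D = down ×0.8); each path with k up-moves has probability p*^k·(1−p*)^(4−k).
DDDD: Ā=63.1728, payoff=0.0000, prob=0.000355
UDDD: Ā=103.4455, payoff=0.0000, prob=0.002231
DUDD: Ā=89.8030, payoff=0.0000, prob=0.002231
UUDD: Ā=147.0523, payoff=0.0000, prob=0.014022
DDUD: Ā=78.8890, payoff=0.0000, prob=0.002231
UDUD: Ā=129.1807, payoff=0.0000, prob=0.014022
DUUD: Ā=115.5382, payoff=1.9804, prob=0.014022
UUUD: Ā=189.1938, payoff=3.2428, prob=0.088140
DDDU: Ā=70.1578, payoff=1.6093, prob=0.002231
UDDU: Ā=114.8833, payoff=2.6352, prob=0.014022
DUDU: Ā=101.2408, payoff=16.2777, prob=0.014022
UUDU: Ā=165.7819, payoff=26.6547, prob=0.088140
DDUU: Ā=90.3268, payoff=27.1917, prob=0.014022
UDUU: Ā=147.9102, payoff=44.5264, prob=0.088140
DUUU: Ā=134.2677, payoff=58.1689, prob=0.088140
UUUU: Ā=219.8633, payoff=95.2516, prob=0.554026
Price = Σ prob·payoff / R^4 = 65.136484 / 2.364214 = 27.5510

price = 27.5510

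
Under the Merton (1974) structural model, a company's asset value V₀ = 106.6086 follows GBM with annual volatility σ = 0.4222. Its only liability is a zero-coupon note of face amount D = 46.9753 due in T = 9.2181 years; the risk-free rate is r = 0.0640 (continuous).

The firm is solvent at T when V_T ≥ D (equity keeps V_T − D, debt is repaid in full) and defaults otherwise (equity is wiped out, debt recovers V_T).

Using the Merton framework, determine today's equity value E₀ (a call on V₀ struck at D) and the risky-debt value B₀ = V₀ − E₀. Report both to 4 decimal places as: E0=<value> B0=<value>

With assets at 106.6086 and a single debt payment of 46.9753 at 9.2181 years:
d₁ = [ln(V₀/D) + (r + σ²/2)T] / (σ√T)
   = [ln(106.6086/46.9753) + (0.0640 + 0.5·0.4222²)·9.2181] / (0.4222·√9.2181)
   = [0.819542 + 1.411535] / 1.281855 = 1.740506
d₂ = d₁ − σ√T = 1.740506 − 1.281855 = 0.458651
N(d₁) = 0.959115,  N(d₂) = 0.676758,  e^(−rT) = 0.554350
E₀ = V₀·N(d₁) − D·e^(−rT)·N(d₂)
   = 106.6086·0.959115 − 46.9753·0.554350·0.676758 = 84.626606
B₀ = V₀ − E₀ = 106.6086 − 84.626606 = 21.981994

E0=84.6266 B0=21.9820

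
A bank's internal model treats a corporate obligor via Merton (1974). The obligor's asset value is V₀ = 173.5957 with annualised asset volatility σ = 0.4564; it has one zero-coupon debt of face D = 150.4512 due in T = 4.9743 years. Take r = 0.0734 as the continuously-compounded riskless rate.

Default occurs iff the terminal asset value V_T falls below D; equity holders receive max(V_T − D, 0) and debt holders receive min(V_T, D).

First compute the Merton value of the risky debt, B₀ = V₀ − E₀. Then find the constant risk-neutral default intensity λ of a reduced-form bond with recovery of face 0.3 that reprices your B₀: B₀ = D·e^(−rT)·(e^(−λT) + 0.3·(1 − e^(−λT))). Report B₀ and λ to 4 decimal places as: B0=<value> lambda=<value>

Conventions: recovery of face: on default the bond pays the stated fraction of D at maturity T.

With assets at 173.5957 and a single debt payment of 150.4512 at 4.9743 years:
d₁ = [ln(V₀/D) + (r + σ²/2)T] / (σ√T)
   = [ln(173.5957/150.4512) + (0.0734 + 0.5·0.4564²)·4.9743] / (0.4564·√4.9743)
   = [0.143090 + 0.883189] / 1.017915 = 1.008217
d₂ = d₁ − σ√T = 1.008217 − 1.017915 = -0.009698
N(d₁) = 0.843325,  N(d₂) = 0.496131,  e^(−rT) = 0.694118
E₀ = V₀·N(d₁) − D·e^(−rT)·N(d₂)
   = 173.5957·0.843325 − 150.4512·0.694118·0.496131 = 94.586182
B₀ = V₀ − E₀ = 173.5957 − 94.586182 = 79.009518
e^(−λT) = (B₀·e^(rT)/D − 0.3)/(1 − 0.3) = (79.0095·1.440678/150.4512 − 0.3)/0.7 = 0.65224627
λ = −ln(0.65224627)/4.9743 = 0.085908

B0=79.0095 lambda=0.0859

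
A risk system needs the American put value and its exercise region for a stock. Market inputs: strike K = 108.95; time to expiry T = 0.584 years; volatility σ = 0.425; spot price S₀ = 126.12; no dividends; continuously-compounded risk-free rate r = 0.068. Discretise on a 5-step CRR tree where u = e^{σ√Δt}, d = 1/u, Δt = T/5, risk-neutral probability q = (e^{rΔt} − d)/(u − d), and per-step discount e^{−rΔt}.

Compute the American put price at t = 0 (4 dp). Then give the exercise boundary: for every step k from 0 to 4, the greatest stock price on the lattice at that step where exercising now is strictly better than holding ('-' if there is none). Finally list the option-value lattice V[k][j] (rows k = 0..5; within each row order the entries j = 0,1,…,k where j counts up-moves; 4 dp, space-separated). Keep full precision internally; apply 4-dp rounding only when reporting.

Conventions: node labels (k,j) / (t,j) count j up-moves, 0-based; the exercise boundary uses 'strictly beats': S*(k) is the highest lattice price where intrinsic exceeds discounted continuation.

price = 6.2742
boundary = - - - 81.5723 94.3242
tree:
6.2742
10.6111 1.8822
17.4198 3.7280 0.0000
27.3777 7.3841 0.0000 0.0000
38.4057 14.6258 0.0000 0.0000 0.0000
47.9427 27.3777 0.0000 0.0000 0.0000 0.0000

Δt=0.11680  u=1.15633  d=0.86481  q=0.49111  discount=0.99209
step 5 (expiry): payoffs max(K−S,0) = 47.9427 27.3777 0.0000 0.0000 0.0000 0.0000
step 4: (k=4,j=0): S=70.5443, K−S=38.4057, hold=37.5438 ⇒ V=38.4057 exercise | (k=4,j=1): S=94.3242, K−S=14.6258, hold=13.8222 ⇒ V=14.6258 exercise | (k=4,j=2): S=126.1200, K−S=0.0000, hold=0.0000 ⇒ V=0.0000 continue | (k=4,j=3): S=168.6339, K−S=0.0000, hold=0.0000 ⇒ V=0.0000 continue | (k=4,j=4): S=225.4788, K−S=0.0000, hold=0.0000 ⇒ V=0.0000 continue  boundary S*=94.3242
step 3: (k=3,j=0): S=81.5723, K−S=27.3777, hold=26.5158 ⇒ V=27.3777 exercise | (k=3,j=1): S=109.0696, K−S=0.0000, hold=7.3841 ⇒ V=7.3841 continue | (k=3,j=2): S=145.8359, K−S=0.0000, hold=0.0000 ⇒ V=0.0000 continue | (k=3,j=3): S=194.9958, K−S=0.0000, hold=0.0000 ⇒ V=0.0000 continue  boundary S*=81.5723
step 2: (k=2,j=0): S=94.3242, K−S=14.6258, hold=17.4198 ⇒ V=17.4198 continue | (k=2,j=1): S=126.1200, K−S=0.0000, hold=3.7280 ⇒ V=3.7280 continue | (k=2,j=2): S=168.6339, K−S=0.0000, hold=0.0000 ⇒ V=0.0000 continue  boundary S*=-
step 1: (k=1,j=0): S=109.0696, K−S=0.0000, hold=10.6111 ⇒ V=10.6111 continue | (k=1,j=1): S=145.8359, K−S=0.0000, hold=1.8822 ⇒ V=1.8822 continue  boundary S*=-
step 0: (k=0,j=0): S=126.1200, K−S=0.0000, hold=6.2742 ⇒ V=6.2742 continue  boundary S*=-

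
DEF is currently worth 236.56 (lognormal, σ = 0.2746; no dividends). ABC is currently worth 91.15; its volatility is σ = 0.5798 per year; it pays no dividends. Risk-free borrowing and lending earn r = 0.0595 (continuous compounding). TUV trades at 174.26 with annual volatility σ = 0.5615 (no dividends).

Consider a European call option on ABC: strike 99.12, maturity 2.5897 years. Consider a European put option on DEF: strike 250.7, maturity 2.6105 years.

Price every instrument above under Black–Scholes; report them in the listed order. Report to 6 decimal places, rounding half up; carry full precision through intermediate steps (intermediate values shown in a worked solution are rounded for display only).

[ABC call K=99.12]
σ√T = 0.5798·√2.5897 = 0.933046
d₁ = (ln(S/K) + (r+σ²/2)T) / (σ√T) = (ln(91.15/99.12) + (0.0595+0.5798²/2)·2.5897) / 0.933046 = (-0.083825 + 0.589374) / 0.933046 = 0.541827
d₂ = d₁ − σ√T = 0.541827 − 0.933046 = -0.391219
e^{−rT} = 0.857197
N(d₁) = 0.706031,  N(d₂) = 0.347818
price = S·N(d₁) − K·e^{−rT}·N(d₂) = 64.354747 − 29.552483 = 34.802264
[DEF put K=250.7]
σ√T = 0.2746·√2.6105 = 0.443672
d₁ = (ln(S/K) + (r+σ²/2)T) / (σ√T) = (ln(236.56/250.7) + (0.0595+0.2746²/2)·2.6105) / 0.443672 = (-0.058055 + 0.253747) / 0.443672 = 0.441074
d₂ = d₁ − σ√T = 0.441074 − 0.443672 = -0.002599
e^{−rT} = 0.856137
N(−d₁) = 0.329580,  N(−d₂) = 0.501037
price = K·e^{−rT}·N(−d₂) − S·N(−d₁) = 107.539302 − 77.965404 = 29.573898

price(ABC call K=99.12) = 34.802264
price(DEF put K=250.7) = 29.573898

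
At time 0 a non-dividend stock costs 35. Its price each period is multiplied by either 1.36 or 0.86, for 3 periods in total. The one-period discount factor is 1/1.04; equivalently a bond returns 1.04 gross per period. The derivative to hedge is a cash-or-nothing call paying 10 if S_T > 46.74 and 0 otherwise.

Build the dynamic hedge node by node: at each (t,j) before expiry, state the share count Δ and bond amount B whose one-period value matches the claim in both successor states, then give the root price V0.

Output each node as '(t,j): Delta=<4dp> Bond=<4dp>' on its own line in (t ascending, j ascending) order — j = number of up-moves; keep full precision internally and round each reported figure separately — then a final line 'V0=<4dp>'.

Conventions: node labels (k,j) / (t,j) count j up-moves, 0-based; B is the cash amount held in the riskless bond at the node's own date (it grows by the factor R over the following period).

No-arbitrage ⇒ martingale measure with p* = (R−d)/(u−d) = 0.3600.
Payoffs at expiry: V(3,0)=0.0000, V(3,1)=0.0000, V(3,2)=10.0000, V(3,3)=10.0000
Node (2,0) S=25.8860: V=(p*·0.0000+(1−p*)·0.0000)/1.04=0.0000; Δ=(0.0000−0.0000)/(35.2050−22.2620)=0.0000; B=V−Δ·S=0.0000
Node (2,1) S=40.9360: V=(p*·10.0000+(1−p*)·0.0000)/1.04=3.4615; Δ=(10.0000−0.0000)/(55.6730−35.2050)=0.4886; B=V−Δ·S=-16.5385
Node (2,2) S=64.7360: V=(p*·10.0000+(1−p*)·10.0000)/1.04=9.6154; Δ=(10.0000−10.0000)/(88.0410−55.6730)=0.0000; B=V−Δ·S=9.6154
Node (1,0) S=30.1000: V=(p*·3.4615+(1−p*)·0.0000)/1.04=1.1982; Δ=(3.4615−0.0000)/(40.9360−25.8860)=0.2300; B=V−Δ·S=-5.7249
Node (1,1) S=47.6000: V=(p*·9.6154+(1−p*)·3.4615)/1.04=5.4586; Δ=(9.6154−3.4615)/(64.7360−40.9360)=0.2586; B=V−Δ·S=-6.8491
Node (0,0) S=35.0000: V=(p*·5.4586+(1−p*)·1.1982)/1.04=2.6269; Δ=(5.4586−1.1982)/(47.6000−30.1000)=0.2434; B=V−Δ·S=-5.8938
Sanity check at the root: Δ(0,0)·S0 + B(0,0) reproduces V0 = 2.6269.

(0,0): Delta=0.2434 Bond=-5.8938
(1,0): Delta=0.2300 Bond=-5.7249
(1,1): Delta=0.2586 Bond=-6.8491
(2,0): Delta=0.0000 Bond=0.0000
(2,1): Delta=0.4886 Bond=-16.5385
(2,2): Delta=0.0000 Bond=9.6154
V0=2.6269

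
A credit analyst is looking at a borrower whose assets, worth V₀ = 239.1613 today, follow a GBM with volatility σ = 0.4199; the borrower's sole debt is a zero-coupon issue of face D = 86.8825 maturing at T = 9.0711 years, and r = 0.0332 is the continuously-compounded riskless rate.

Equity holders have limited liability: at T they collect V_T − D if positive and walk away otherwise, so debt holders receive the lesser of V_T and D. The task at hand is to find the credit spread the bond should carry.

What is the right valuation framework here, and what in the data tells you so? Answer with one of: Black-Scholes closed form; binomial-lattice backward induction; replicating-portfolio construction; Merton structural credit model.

Key observation: assets follow a GBM and default happens iff V_T < 86.8825; valuing claims on that split (equity as a call, risky debt as the residual) is the structural model's definition.

framework: Merton structural credit model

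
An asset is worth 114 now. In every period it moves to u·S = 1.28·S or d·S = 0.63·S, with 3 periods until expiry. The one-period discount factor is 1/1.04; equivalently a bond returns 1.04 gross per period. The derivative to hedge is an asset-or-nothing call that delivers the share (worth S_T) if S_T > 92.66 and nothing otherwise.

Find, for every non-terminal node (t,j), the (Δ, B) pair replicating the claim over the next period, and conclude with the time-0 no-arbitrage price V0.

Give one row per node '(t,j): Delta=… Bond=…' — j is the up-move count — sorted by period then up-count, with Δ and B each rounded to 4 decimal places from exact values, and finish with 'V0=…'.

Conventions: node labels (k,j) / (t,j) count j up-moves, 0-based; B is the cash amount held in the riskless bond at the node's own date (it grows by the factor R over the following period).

(0,0): Delta=1.2866 Bond=-47.2271
(1,0): Delta=1.5288 Bond=-66.5114
(1,1): Delta=1.2168 Bond=-38.9335
(2,0): Delta=0.0000 Bond=0.0000
(2,1): Delta=1.9692 Bond=-109.6628
(2,2): Delta=1.0000 Bond=0.0000
V0=99.4418

Since d<R<u, set p* = (R−d)/(u−d) = 0.6308; price each node as the discounted p*-expectation of its children.
Expiry values: V(3,0)=0.0000, V(3,1)=0.0000, V(3,2)=117.6699, V(3,3)=239.0753
  t=2,j=0: stock 45.2466 → up 57.9156 (V=0.0000), down 28.5054 (V=0.0000). Price 0.0000; hedge Δ=0.0000, bond B=0.0000.
  t=2,j=1: stock 91.9296 → up 117.6699 (V=117.6699), down 57.9156 (V=0.0000). Price 71.3678; hedge Δ=1.9692, bond B=-109.6628.
  t=2,j=2: stock 186.7776 → up 239.0753 (V=239.0753), down 117.6699 (V=117.6699). Price 186.7776; hedge Δ=1.0000, bond B=0.0000.
  t=1,j=0: stock 71.8200 → up 91.9296 (V=71.3678), down 45.2466 (V=0.0000). Price 43.2852; hedge Δ=1.5288, bond B=-66.5114.
  t=1,j=1: stock 145.9200 → up 186.7776 (V=186.7776), down 91.9296 (V=71.3678). Price 138.6200; hedge Δ=1.2168, bond B=-38.9335.
  t=0,j=0: stock 114.0000 → up 145.9200 (V=138.6200), down 71.8200 (V=43.2852). Price 99.4418; hedge Δ=1.2866, bond B=-47.2271.
As a check, the time-0 holding Δ(0,0)·S0 + B(0,0) comes to 99.4418 — exactly V0.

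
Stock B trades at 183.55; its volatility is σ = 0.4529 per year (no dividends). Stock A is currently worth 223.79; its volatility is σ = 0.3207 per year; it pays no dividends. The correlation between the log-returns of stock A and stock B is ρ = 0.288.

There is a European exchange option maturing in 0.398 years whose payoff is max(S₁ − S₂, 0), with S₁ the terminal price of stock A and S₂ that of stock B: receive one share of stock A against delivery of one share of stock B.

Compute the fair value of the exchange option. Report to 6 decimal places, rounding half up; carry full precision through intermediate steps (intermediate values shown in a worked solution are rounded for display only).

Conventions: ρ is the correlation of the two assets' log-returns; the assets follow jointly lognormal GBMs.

exchange price = 49.384168

σ_eff = √(σ₁² + σ₂² − 2ρσ₁σ₂) = √(0.3207² + 0.4529² − 2·0.288·0.3207·0.4529) = 0.473609
d₁ = (ln(S₁/S₂) + (q₂ − q₁ + σ_eff²/2)T) / (σ_eff√T) = (ln(223.79/183.55) + (0.0 − 0.0 + 0.112153)·0.398) / 0.298787 = 0.812813
d₂ = d₁ − σ_eff√T = 0.812813 − 0.298787 = 0.514025
N(d₁) = 0.791837,  N(d₂) = 0.696383
V = S₁·e^{−q₁T}·N(d₁) − S₂·e^{−q₂T}·N(d₂) = 177.205253 − 127.821085 = 49.384168
Key observation: the rate r is irrelevant here: denominating values in stock B turns the exchange into a ratio option on S₁/S₂, and discounting at r drops out.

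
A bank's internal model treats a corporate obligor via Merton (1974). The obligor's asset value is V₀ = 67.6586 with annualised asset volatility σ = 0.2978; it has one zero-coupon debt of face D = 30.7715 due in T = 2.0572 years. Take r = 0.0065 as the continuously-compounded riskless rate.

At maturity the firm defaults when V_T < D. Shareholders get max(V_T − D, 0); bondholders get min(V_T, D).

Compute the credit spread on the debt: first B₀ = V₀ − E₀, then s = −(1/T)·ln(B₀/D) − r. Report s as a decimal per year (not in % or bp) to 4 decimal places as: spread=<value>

Apply the equity-as-call identities (strike 30.7715, horizon 2.0572 years):
d₁ = [ln(V₀/D) + (r + σ²/2)T] / (σ√T)
   = [ln(67.6586/30.7715) + (0.0065 + 0.5·0.2978²)·2.0572] / (0.2978·√2.0572)
   = [0.787886 + 0.104593] / 0.427133 = 2.089464
d₂ = d₁ − σ√T = 2.089464 − 0.427133 = 1.662331
N(d₁) = 0.981667,  N(d₂) = 0.951777,  e^(−rT) = 0.986717
E₀ = V₀·N(d₁) − D·e^(−rT)·N(d₂)
   = 67.6586·0.981667 − 30.7715·0.986717·0.951777 = 37.519637
B₀ = V₀ − E₀ = 67.6586 − 37.519637 = 30.138963
spread = −(1/T)·ln(B₀/D) − r = −(1/2.0572)·ln(30.138963/30.7715) − 0.0065 = 0.00359632

spread=0.0036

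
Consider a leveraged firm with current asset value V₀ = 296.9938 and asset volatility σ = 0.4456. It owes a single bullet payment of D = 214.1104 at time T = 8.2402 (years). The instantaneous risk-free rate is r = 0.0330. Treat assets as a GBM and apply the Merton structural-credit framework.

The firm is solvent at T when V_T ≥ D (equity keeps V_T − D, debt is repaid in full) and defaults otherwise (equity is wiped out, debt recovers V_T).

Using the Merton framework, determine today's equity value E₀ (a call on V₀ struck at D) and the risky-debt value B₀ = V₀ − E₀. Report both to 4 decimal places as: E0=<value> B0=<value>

E0=186.7337 B0=110.2601

With assets at 296.9938 and a single debt payment of 214.1104 at 8.2402 years:
d₁ = [ln(V₀/D) + (r + σ²/2)T] / (σ√T)
   = [ln(296.9938/214.1104) + (0.0330 + 0.5·0.4456²)·8.2402] / (0.4456·√8.2402)
   = [0.327219 + 1.090011] / 1.279128 = 1.107966
d₂ = d₁ − σ√T = 1.107966 − 1.279128 = -0.171162
N(d₁) = 0.866062,  N(d₂) = 0.432048,  e^(−rT) = 0.761910
E₀ = V₀·N(d₁) − D·e^(−rT)·N(d₂)
   = 296.9938·0.866062 − 214.1104·0.761910·0.432048 = 186.733708
B₀ = V₀ − E₀ = 296.9938 − 186.733708 = 110.260092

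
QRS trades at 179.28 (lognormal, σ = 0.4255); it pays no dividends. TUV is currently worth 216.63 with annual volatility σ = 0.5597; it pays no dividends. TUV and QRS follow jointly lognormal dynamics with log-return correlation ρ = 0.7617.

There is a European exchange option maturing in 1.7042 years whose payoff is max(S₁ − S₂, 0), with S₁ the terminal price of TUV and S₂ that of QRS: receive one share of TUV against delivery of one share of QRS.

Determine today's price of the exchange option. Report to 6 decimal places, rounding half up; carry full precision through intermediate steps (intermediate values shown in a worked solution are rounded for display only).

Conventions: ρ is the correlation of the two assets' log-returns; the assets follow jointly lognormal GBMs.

exchange price = 58.571616

σ_eff = √(σ₁² + σ₂² − 2ρσ₁σ₂) = √(0.5597² + 0.4255² − 2·0.7617·0.5597·0.4255) = 0.362647
d₁ = (ln(S₁/S₂) + (q₂ − q₁ + σ_eff²/2)T) / (σ_eff√T) = (ln(216.63/179.28) + (0.0 − 0.0 + 0.065757)·1.7042) / 0.473418 = 0.636445
d₂ = d₁ − σ_eff√T = 0.636445 − 0.473418 = 0.163027
N(d₁) = 0.737757,  N(d₂) = 0.564751
V = S₁·e^{−q₁T}·N(d₁) − S₂·e^{−q₂T}·N(d₂) = 159.820223 − 101.248607 = 58.571616
Key observation: no risk-free rate is needed — with the second asset as numeraire the exchange option is a call on the ratio S₁/S₂, and r cancels out of the value.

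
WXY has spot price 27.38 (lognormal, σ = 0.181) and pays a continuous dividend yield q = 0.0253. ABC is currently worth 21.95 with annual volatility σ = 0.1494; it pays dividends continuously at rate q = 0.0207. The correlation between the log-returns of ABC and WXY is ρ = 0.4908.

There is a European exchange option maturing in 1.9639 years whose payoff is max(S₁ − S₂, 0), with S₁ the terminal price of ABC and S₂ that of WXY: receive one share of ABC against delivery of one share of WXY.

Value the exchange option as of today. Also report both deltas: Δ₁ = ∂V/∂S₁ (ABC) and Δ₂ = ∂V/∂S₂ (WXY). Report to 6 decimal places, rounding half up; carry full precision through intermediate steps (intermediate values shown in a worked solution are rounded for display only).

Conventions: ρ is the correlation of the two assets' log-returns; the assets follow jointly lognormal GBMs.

σ_eff = √(σ₁² + σ₂² − 2ρσ₁σ₂) = √(0.1494² + 0.181² − 2·0.4908·0.1494·0.181) = 0.168931
d₁ = (ln(S₁/S₂) + (q₂ − q₁ + σ_eff²/2)T) / (σ_eff√T) = (ln(21.95/27.38) + (0.0253 − 0.0207 + 0.014269)·1.9639) / 0.236738 = -0.777186
d₂ = d₁ − σ_eff√T = -0.777186 − 0.236738 = -1.013924
N(d₁) = 0.218525,  N(d₂) = 0.155310
V = S₁·e^{−q₁T}·N(d₁) − S₂·e^{−q₂T}·N(d₂) = 4.605530 − 4.046254 = 0.559276
Key observation: pricing in WXY-units makes this a unit-strike call on the ratio S₁/S₂ — the risk-free rate cancels and cannot affect the value.
Δ₁ = e^{−q₁T}·N(d₁) = 0.209819;  Δ₂ = −e^{−q₂T}·N(d₂) = -0.147781

exchange price = 0.559276
Δ1 = 0.209819
Δ2 = -0.147781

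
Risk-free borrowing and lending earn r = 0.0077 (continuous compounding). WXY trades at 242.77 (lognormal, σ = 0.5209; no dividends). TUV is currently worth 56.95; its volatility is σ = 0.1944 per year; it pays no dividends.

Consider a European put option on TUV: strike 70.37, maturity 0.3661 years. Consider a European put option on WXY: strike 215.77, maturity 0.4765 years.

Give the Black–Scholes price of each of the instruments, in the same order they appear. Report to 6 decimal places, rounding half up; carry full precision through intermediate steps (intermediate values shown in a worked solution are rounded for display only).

[TUV put K=70.37]
σ√T = 0.1944·√0.3661 = 0.117624
d₁ = (ln(S/K) + (r+σ²/2)T) / (σ√T) = (ln(56.95/70.37) + (0.0077+0.1944²/2)·0.3661) / 0.117624 = (-0.211593 + 0.009737) / 0.117624 = -1.716117
d₂ = d₁ − σ√T = -1.716117 − 0.117624 = -1.833741
e^{−rT} = 0.997185
N(−d₁) = 0.956930,  N(−d₂) = 0.966654
price = K·e^{−rT}·N(−d₂) − S·N(−d₁) = 67.831942 − 54.497147 = 13.334795
[WXY put K=215.77]
σ√T = 0.5209·√0.4765 = 0.359572
d₁ = (ln(S/K) + (r+σ²/2)T) / (σ√T) = (ln(242.77/215.77) + (0.0077+0.5209²/2)·0.4765) / 0.359572 = (0.117901 + 0.068315) / 0.359572 = 0.517884
d₂ = d₁ − σ√T = 0.517884 − 0.359572 = 0.158312
e^{−rT} = 0.996338
N(−d₁) = 0.302270,  N(−d₂) = 0.437106
price = K·e^{−rT}·N(−d₂) − S·N(−d₁) = 93.968847 − 73.382003 = 20.586844

price(TUV put K=70.37) = 13.334795
price(WXY put K=215.77) = 20.586844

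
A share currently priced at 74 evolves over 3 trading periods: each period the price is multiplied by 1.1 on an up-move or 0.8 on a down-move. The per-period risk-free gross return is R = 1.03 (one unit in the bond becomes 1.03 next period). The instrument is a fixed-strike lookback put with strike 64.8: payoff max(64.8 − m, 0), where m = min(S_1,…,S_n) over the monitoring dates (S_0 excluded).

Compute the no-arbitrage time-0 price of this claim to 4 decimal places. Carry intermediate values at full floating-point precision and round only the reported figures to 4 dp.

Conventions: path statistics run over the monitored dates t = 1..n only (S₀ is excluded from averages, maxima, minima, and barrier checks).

price = 2.6525

No-arbitrage gives p* = (R−d)/(u−d) = 0.7667: enumerate every path, weight its payoff by its p*-probability, and discount by R^3.
Enumerate all 2^3 = 8 price paths (U = up ×1.1, D = down ×0.8); each path with k up-moves has probability p*^k·(1−p*)^(3−k).
DDD: m=37.8880, payoff=26.9120, prob=0.012704
UDD: m=52.0960, payoff=12.7040, prob=0.041741
DUD: m=52.0960, payoff=12.7040, prob=0.041741
UUD: m=71.6320, payoff=0.0000, prob=0.137148
DDU: m=47.3600, payoff=17.4400, prob=0.041741
UDU: m=65.1200, payoff=0.0000, prob=0.137148
DUU: m=59.2000, payoff=5.6000, prob=0.137148
UUU: m=81.4000, payoff=0.0000, prob=0.450630
Price = Σ prob·payoff / R^3 = 2.898419 / 1.092727 = 2.6525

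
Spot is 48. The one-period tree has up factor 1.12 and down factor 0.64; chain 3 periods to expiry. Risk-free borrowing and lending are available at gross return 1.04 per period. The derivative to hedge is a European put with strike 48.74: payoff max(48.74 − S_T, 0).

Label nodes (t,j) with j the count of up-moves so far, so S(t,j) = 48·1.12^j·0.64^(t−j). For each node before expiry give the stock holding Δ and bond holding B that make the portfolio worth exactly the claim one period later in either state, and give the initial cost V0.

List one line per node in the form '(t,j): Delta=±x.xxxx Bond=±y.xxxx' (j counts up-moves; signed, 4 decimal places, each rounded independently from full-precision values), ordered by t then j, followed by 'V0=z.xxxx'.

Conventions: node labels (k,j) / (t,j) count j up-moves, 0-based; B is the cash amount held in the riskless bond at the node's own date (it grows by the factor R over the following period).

Arbitrage-free pricing uses the up-move probability p* = (R−d)/(u−d) = 0.8333, discounting each step at R = 1.04.
Terminal payoffs: V(3,0)=36.1571, V(3,1)=26.7199, V(3,2)=10.2048, V(3,3)=0.0000
(2,0): S=19.6608. Δ = (V_up−V_dn)/(S_up−S_dn) = (26.7199−36.1571)/(22.0201−12.5829) = -1.0000. V = [p*·26.7199 + (1−p*)·36.1571]/1.04 = 27.2046. B = V − Δ·S = 46.8654.
(2,1): S=34.4064. Δ = (V_up−V_dn)/(S_up−S_dn) = (10.2048−26.7199)/(38.5352−22.0201) = -1.0000. V = [p*·10.2048 + (1−p*)·26.7199]/1.04 = 12.4590. B = V − Δ·S = 46.8654.
(2,2): S=60.2112. Δ = (V_up−V_dn)/(S_up−S_dn) = (0.0000−10.2048)/(67.4365−38.5352) = -0.3531. V = [p*·0.0000 + (1−p*)·10.2048]/1.04 = 1.6354. B = V − Δ·S = 22.8955.
(1,0): S=30.7200. Δ = (V_up−V_dn)/(S_up−S_dn) = (12.4590−27.2046)/(34.4064−19.6608) = -1.0000. V = [p*·12.4590 + (1−p*)·27.2046]/1.04 = 14.3429. B = V − Δ·S = 45.0629.
(1,1): S=53.7600. Δ = (V_up−V_dn)/(S_up−S_dn) = (1.6354−12.4590)/(60.2112−34.4064) = -0.4194. V = [p*·1.6354 + (1−p*)·12.4590]/1.04 = 3.3070. B = V − Δ·S = 25.8562.
(0,0): S=48.0000. Δ = (V_up−V_dn)/(S_up−S_dn) = (3.3070−14.3429)/(53.7600−30.7200) = -0.4790. V = [p*·3.3070 + (1−p*)·14.3429]/1.04 = 4.9484. B = V − Δ·S = 27.9397.
Sanity check at the root: Δ(0,0)·S0 + B(0,0) reproduces V0 = 4.9484.

(0,0): Delta=-0.4790 Bond=27.9397
(1,0): Delta=-1.0000 Bond=45.0629
(1,1): Delta=-0.4194 Bond=25.8562
(2,0): Delta=-1.0000 Bond=46.8654
(2,1): Delta=-1.0000 Bond=46.8654
(2,2): Delta=-0.3531 Bond=22.8955
V0=4.9484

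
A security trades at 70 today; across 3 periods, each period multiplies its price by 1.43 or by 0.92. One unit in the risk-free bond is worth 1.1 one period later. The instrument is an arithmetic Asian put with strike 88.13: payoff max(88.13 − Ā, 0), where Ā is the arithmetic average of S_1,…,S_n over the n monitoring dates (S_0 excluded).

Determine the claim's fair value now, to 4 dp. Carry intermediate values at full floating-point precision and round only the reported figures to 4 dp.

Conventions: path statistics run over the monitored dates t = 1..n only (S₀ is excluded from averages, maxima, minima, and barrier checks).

price = 8.7814

No-arbitrage gives p* = (R−d)/(u−d) = 0.3529: enumerate every path, weight its payoff by its p*-probability, and discount by R^3.
Enumerate all 2^3 = 8 price paths (U = up ×1.43, D = down ×0.92); each path with k up-moves has probability p*^k·(1−p*)^(3−k).
DDD: Ā=59.3854, payoff=28.7446, prob=0.270914
UDD: Ā=92.3055, payoff=0.0000, prob=0.147771
DUD: Ā=80.4055, payoff=7.7245, prob=0.147771
UUD: Ā=124.9782, payoff=0.0000, prob=0.080602
DDU: Ā=69.4575, payoff=18.6725, prob=0.147771
UDU: Ā=107.9612, payoff=0.0000, prob=0.080602
DUU: Ā=96.0612, payoff=0.0000, prob=0.080602
UUU: Ā=149.3125, payoff=0.0000, prob=0.043965
Price = Σ prob·payoff / R^3 = 11.688018 / 1.331000 = 8.7814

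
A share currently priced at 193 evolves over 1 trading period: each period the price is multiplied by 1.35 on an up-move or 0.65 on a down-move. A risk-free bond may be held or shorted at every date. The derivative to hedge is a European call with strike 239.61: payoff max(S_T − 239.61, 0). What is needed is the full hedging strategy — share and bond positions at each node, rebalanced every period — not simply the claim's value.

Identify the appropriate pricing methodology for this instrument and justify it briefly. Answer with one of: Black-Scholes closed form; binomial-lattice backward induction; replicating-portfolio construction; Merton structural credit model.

framework: replicating-portfolio construction

Key observation: a price alone would not answer the question — the per-node share/bond construction on the spot-193, 1.35/0.65 tree is required, and only the replicating-portfolio method yields it.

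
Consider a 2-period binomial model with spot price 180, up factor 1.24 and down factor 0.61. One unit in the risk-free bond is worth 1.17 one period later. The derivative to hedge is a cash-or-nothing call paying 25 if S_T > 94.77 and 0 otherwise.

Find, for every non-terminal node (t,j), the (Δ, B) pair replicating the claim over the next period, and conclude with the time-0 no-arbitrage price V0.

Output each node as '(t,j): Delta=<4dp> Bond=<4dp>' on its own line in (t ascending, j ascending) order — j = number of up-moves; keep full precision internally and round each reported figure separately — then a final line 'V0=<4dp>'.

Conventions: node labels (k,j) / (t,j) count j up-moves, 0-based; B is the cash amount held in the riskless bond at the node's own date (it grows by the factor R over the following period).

(0,0): Delta=0.0209 Bond=14.2688
(1,0): Delta=0.3614 Bond=-20.6892
(1,1): Delta=0.0000 Bond=21.3675
V0=18.0374

Under the risk-neutral measure, an up-move has probability p* = (R−d)/(u−d) = 0.8889 and values discount at R = 1.17.
Terminal payoffs: V(2,0)=0.0000, V(2,1)=25.0000, V(2,2)=25.0000
Node (1,0) S=109.8000: V=(p*·25.0000+(1−p*)·0.0000)/1.17=18.9934; Δ=(25.0000−0.0000)/(136.1520−66.9780)=0.3614; B=V−Δ·S=-20.6892
Node (1,1) S=223.2000: V=(p*·25.0000+(1−p*)·25.0000)/1.17=21.3675; Δ=(25.0000−25.0000)/(276.7680−136.1520)=0.0000; B=V−Δ·S=21.3675
Node (0,0) S=180.0000: V=(p*·21.3675+(1−p*)·18.9934)/1.17=18.0374; Δ=(21.3675−18.9934)/(223.2000−109.8000)=0.0209; B=V−Δ·S=14.2688
Verification: the root portfolio costs Δ(0,0)·S0 + B(0,0) = 18.0374, matching V0.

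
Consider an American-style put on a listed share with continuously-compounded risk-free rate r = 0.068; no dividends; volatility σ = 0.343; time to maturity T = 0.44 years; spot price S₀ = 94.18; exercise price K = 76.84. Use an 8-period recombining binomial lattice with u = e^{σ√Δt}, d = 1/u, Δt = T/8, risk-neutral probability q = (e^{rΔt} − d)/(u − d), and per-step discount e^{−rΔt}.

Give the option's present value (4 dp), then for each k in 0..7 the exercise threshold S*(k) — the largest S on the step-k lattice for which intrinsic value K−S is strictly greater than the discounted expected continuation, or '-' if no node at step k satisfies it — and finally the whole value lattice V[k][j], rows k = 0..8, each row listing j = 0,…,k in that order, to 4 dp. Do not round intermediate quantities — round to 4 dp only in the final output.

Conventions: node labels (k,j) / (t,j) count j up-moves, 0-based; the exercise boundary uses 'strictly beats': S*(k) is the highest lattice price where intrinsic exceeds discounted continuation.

price = 1.5555
boundary = - - - - - 62.9918 58.1232 62.9918
tree:
1.5555
2.5523 0.5828
4.0932 1.0498 0.1261
6.3827 1.8630 0.2547 0.0000
9.6108 3.2427 0.5145 0.0000 0.0000
13.8482 5.4984 1.0395 0.0000 0.0000 0.0000
18.7168 8.9814 2.1001 0.0000 0.0000 0.0000 0.0000
23.2092 13.8482 4.2428 0.0000 0.0000 0.0000 0.0000 0.0000
27.3543 18.7168 8.5717 0.0000 0.0000 0.0000 0.0000 0.0000 0.0000

params: Δt=0.05500 u=1.08376 d=0.92271 q=0.50317 e^(-rΔt)=0.99627
t_8 payoffs: 27.3543 18.7168 8.5717 0.0000 0.0000 0.0000 0.0000 0.0000 0.0000
t_7: node(7,0) S=53.6308 payoff=23.2092 vs cont=22.9224 → 23.2092 [stop]  node(7,1) S=62.9918 payoff=13.8482 vs cont=13.5613 → 13.8482 [stop]  node(7,2) S=73.9867 payoff=2.8533 vs cont=4.2428 → 4.2428 [wait]  node(7,3) S=86.9008 payoff=0.0000 vs cont=0.0000 → 0.0000 [wait]  node(7,4) S=102.0689 payoff=0.0000 vs cont=0.0000 → 0.0000 [wait]  node(7,5) S=119.8846 payoff=0.0000 vs cont=0.0000 → 0.0000 [wait]  node(7,6) S=140.8099 payoff=0.0000 vs cont=0.0000 → 0.0000 [wait]  node(7,7) S=165.3877 payoff=0.0000 vs cont=0.0000 → 0.0000 [wait]  ⇒ S*(7)=62.9918
t_6: node(6,0) S=58.1232 payoff=18.7168 vs cont=18.4300 → 18.7168 [stop]  node(6,1) S=68.2683 payoff=8.5717 vs cont=8.9814 → 8.9814 [wait]  node(6,2) S=80.1842 payoff=0.0000 vs cont=2.1001 → 2.1001 [wait]  node(6,3) S=94.1800 payoff=0.0000 vs cont=0.0000 → 0.0000 [wait]  node(6,4) S=110.6187 payoff=0.0000 vs cont=0.0000 → 0.0000 [wait]  node(6,5) S=129.9267 payoff=0.0000 vs cont=0.0000 → 0.0000 [wait]  node(6,6) S=152.6048 payoff=0.0000 vs cont=0.0000 → 0.0000 [wait]  ⇒ S*(6)=58.1232
t_5: node(5,0) S=62.9918 payoff=13.8482 vs cont=13.7667 → 13.8482 [stop]  node(5,1) S=73.9867 payoff=2.8533 vs cont=5.4984 → 5.4984 [wait]  node(5,2) S=86.9008 payoff=0.0000 vs cont=1.0395 → 1.0395 [wait]  node(5,3) S=102.0689 payoff=0.0000 vs cont=0.0000 → 0.0000 [wait]  node(5,4) S=119.8846 payoff=0.0000 vs cont=0.0000 → 0.0000 [wait]  node(5,5) S=140.8099 payoff=0.0000 vs cont=0.0000 → 0.0000 [wait]  ⇒ S*(5)=62.9918
t_4: node(4,0) S=68.2683 payoff=8.5717 vs cont=9.6108 → 9.6108 [wait]  node(4,1) S=80.1842 payoff=0.0000 vs cont=3.2427 → 3.2427 [wait]  node(4,2) S=94.1800 payoff=0.0000 vs cont=0.5145 → 0.5145 [wait]  node(4,3) S=110.6187 payoff=0.0000 vs cont=0.0000 → 0.0000 [wait]  node(4,4) S=129.9267 payoff=0.0000 vs cont=0.0000 → 0.0000 [wait]  ⇒ S*(4)=-
t_3: node(3,0) S=73.9867 payoff=2.8533 vs cont=6.3827 → 6.3827 [wait]  node(3,1) S=86.9008 payoff=0.0000 vs cont=1.8630 → 1.8630 [wait]  node(3,2) S=102.0689 payoff=0.0000 vs cont=0.2547 → 0.2547 [wait]  node(3,3) S=119.8846 payoff=0.0000 vs cont=0.0000 → 0.0000 [wait]  ⇒ S*(3)=-
t_2: node(2,0) S=80.1842 payoff=0.0000 vs cont=4.0932 → 4.0932 [wait]  node(2,1) S=94.1800 payoff=0.0000 vs cont=1.0498 → 1.0498 [wait]  node(2,2) S=110.6187 payoff=0.0000 vs cont=0.1261 → 0.1261 [wait]  ⇒ S*(2)=-
t_1: node(1,0) S=86.9008 payoff=0.0000 vs cont=2.5523 → 2.5523 [wait]  node(1,1) S=102.0689 payoff=0.0000 vs cont=0.5828 → 0.5828 [wait]  ⇒ S*(1)=-
t_0: node(0,0) S=94.1800 payoff=0.0000 vs cont=1.5555 → 1.5555 [wait]  ⇒ S*(0)=-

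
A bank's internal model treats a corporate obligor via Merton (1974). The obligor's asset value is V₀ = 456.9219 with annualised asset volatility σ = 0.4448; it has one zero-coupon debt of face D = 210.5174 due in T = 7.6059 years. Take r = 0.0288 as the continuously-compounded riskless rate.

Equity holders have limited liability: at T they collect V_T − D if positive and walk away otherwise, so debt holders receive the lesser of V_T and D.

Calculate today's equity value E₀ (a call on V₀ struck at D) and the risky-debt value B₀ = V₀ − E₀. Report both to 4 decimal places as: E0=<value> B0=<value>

E0=323.8603 B0=133.0616

Equity is a call on the firm's assets struck at D = 210.5174:
d₁ = [ln(V₀/D) + (r + σ²/2)T] / (σ√T)
   = [ln(456.9219/210.5174) + (0.0288 + 0.5·0.4448²)·7.6059] / (0.4448·√7.6059)
   = [0.774944 + 0.971452] / 1.226705 = 1.423648
d₂ = d₁ − σ√T = 1.423648 − 1.226705 = 0.196944
N(d₁) = 0.922726,  N(d₂) = 0.578064,  e^(−rT) = 0.803282
E₀ = V₀·N(d₁) − D·e^(−rT)·N(d₂)
   = 456.9219·0.922726 − 210.5174·0.803282·0.578064 = 323.860257
B₀ = V₀ − E₀ = 456.9219 − 323.860257 = 133.061643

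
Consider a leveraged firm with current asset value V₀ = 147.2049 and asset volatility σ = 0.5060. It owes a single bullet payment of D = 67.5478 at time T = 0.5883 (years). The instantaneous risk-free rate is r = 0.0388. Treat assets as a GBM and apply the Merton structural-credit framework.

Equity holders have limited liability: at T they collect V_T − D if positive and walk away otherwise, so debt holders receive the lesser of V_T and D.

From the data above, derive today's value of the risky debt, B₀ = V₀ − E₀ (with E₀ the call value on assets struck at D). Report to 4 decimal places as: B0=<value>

B0=65.7557

Equity is a call on the firm's assets struck at D = 67.5478:
d₁ = [ln(V₀/D) + (r + σ²/2)T] / (σ√T)
   = [ln(147.2049/67.5478) + (0.0388 + 0.5·0.5060²)·0.5883] / (0.5060·√0.5883)
   = [0.778990 + 0.098139] / 0.388106 = 2.260027
d₂ = d₁ − σ√T = 2.260027 − 0.388106 = 1.871921
N(d₁) = 0.988090,  N(d₂) = 0.969391,  e^(−rT) = 0.977433
E₀ = V₀·N(d₁) − D·e^(−rT)·N(d₂)
   = 147.2049·0.988090 − 67.5478·0.977433·0.969391 = 81.449199
B₀ = V₀ − E₀ = 147.2049 − 81.449199 = 65.755701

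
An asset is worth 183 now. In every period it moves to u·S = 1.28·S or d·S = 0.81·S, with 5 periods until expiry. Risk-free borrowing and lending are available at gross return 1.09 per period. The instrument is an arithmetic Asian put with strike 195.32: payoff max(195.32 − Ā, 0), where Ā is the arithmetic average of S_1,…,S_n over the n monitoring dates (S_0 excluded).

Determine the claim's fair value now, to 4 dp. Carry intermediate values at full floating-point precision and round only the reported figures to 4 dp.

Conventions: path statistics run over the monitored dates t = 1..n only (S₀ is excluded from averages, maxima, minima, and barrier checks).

No-arbitrage gives p* = (R−d)/(u−d) = 0.5957: enumerate every path, weight its payoff by its p*-probability, and discount by R^5.
Enumerate all 2^5 = 32 price paths (U = up ×1.28, D = down ×0.81); each path with k up-moves has probability p*^k·(1−p*)^(5−k).
DDDDD: Ā=101.6267, payoff=93.6933, prob=0.010796
UDDDD: Ā=160.5953, payoff=34.7247, prob=0.015910
DUDDD: Ā=143.3933, payoff=51.9267, prob=0.015910
UUDDD: Ā=226.5969, payoff=0.0000, prob=0.023447
DDUDD: Ā=129.4597, payoff=65.8603, prob=0.015910
UDUDD: Ā=204.5783, payoff=0.0000, prob=0.023447
DUUDD: Ā=187.3763, payoff=7.9437, prob=0.023447
UUUDD: Ā=296.1008, payoff=0.0000, prob=0.034553
DDDUD: Ā=118.1735, payoff=77.1465, prob=0.015910
UDDUD: Ā=186.7433, payoff=8.5767, prob=0.023447
DUDUD: Ā=169.5413, payoff=25.7787, prob=0.023447
UUDUD: Ā=267.9171, payoff=0.0000, prob=0.034553
DDUUD: Ā=155.6077, payoff=39.7123, prob=0.023447
UDUUD: Ā=245.8985, payoff=0.0000, prob=0.034553
DUUUD: Ā=228.6965, payoff=0.0000, prob=0.034553
UUUUD: Ā=361.3970, payoff=0.0000, prob=0.050921
DDDDU: Ā=109.0316, payoff=86.2884, prob=0.015910
UDDDU: Ā=172.2969, payoff=23.0231, prob=0.023447
DUDDU: Ā=155.0949, payoff=40.2251, prob=0.023447
UUDDU: Ā=245.0882, payoff=0.0000, prob=0.034553
DDUDU: Ā=141.1613, payoff=54.1587, prob=0.023447
UDUDU: Ā=223.0697, payoff=0.0000, prob=0.034553
DUUDU: Ā=205.8677, payoff=0.0000, prob=0.034553
UUUDU: Ā=325.3217, payoff=0.0000, prob=0.050921
DDDUU: Ā=129.8750, payoff=65.4450, prob=0.023447
UDDUU: Ā=205.2346, payoff=0.0000, prob=0.034553
DUDUU: Ā=188.0326, payoff=7.2874, prob=0.034553
UUDUU: Ā=297.1380, payoff=0.0000, prob=0.050921
DDUUU: Ā=174.0990, payoff=21.2210, prob=0.034553
UDUUU: Ā=275.1194, payoff=0.0000, prob=0.050921
DUUUU: Ā=257.9174, payoff=0.0000, prob=0.050921
UUUUU: Ā=407.5732, payoff=0.0000, prob=0.075041
Price = Σ prob·payoff / R^5 = 13.233728 / 1.538624 = 8.6010

price = 8.6010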